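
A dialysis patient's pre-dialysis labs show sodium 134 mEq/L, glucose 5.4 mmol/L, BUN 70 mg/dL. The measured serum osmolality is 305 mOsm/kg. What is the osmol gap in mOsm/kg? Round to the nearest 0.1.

6.6 mOsm/kg

Calculated osmolality = 2·Na + glucose + BUN/2.8
= 2·134 + 5.4 + 70/2.8
= 268 + 5.40 + 25
= 298.4 mOsm/kg ≈ 298.4 mOsm/kg
Osmolar gap = measured − calculated = 305 − 298.4 = 6.6 mOsm/kg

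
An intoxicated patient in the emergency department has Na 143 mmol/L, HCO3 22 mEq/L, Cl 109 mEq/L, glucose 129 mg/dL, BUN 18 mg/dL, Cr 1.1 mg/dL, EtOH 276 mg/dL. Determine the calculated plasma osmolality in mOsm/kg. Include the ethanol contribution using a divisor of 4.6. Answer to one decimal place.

Calculated osmolality = 2·Na + glucose/18 + BUN/2.8 + ethanol/4.6
= 2·143 + 129/18 + 18/2.8 + 276/4.6
= 286 + 7.17 + 6.43 + 60
= 359.6 mOsm/kg

359.6 mOsm/kg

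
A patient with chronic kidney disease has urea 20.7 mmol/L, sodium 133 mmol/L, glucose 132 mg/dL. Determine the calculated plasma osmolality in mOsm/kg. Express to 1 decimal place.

Calculated osmolality = 2·Na + glucose/18 + urea
= 2·133 + 132/18 + 20.7
= 266 + 7.33 + 20.70
= 294.03 mOsm/kg

294.0 mOsm/kg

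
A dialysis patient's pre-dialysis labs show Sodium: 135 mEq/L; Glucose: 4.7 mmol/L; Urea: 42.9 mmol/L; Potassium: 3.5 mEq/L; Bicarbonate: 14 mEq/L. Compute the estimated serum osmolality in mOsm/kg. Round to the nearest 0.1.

Calculated osmolality = 2·Na + glucose + urea
= 2·135 + 4.7 + 42.9
= 270 + 4.70 + 42.90
= 317.6 mOsm/kg

317.6 mOsm/kg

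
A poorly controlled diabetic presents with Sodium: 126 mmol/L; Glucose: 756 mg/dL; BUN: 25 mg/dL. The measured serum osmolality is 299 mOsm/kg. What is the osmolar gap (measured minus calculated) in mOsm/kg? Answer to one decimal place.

Calculated osmolality = 2·Na + glucose/18 + BUN/2.8
= 2·126 + 756/18 + 25/2.8
= 252 + 42 + 8.93
= 302.93 mOsm/kg ≈ 302.9 mOsm/kg
Osmolar gap = measured − calculated = 299 − 302.9 = -3.9 mOsm/kg

-3.9 mOsm/kg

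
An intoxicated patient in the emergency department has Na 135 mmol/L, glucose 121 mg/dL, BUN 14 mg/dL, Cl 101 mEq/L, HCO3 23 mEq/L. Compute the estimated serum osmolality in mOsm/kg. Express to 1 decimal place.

281.7 mOsm/kg

Calculated osmolality = 2·Na + glucose/18 + BUN/2.8
= 2·135 + 121/18 + 14/2.8
= 270 + 6.72 + 5
= 281.72 mOsm/kg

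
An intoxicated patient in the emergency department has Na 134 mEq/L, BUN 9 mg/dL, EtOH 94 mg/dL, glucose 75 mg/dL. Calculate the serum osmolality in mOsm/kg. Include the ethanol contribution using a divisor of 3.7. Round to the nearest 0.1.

300.8 mOsm/kg

Calculated osmolality = 2·Na + glucose/18 + BUN/2.8 + ethanol/3.7
= 2·134 + 75/18 + 9/2.8 + 94/3.7
= 268 + 4.17 + 3.21 + 25.41
= 300.79 mOsm/kg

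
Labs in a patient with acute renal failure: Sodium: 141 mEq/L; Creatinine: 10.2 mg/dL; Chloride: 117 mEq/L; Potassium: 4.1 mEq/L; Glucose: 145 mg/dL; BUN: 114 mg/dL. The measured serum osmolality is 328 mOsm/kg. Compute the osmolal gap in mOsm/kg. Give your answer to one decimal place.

Calculated osmolality = 2·Na + glucose/18 + BUN/2.8
= 2·141 + 145/18 + 114/2.8
= 282 + 8.06 + 40.71
= 330.77 mOsm/kg ≈ 330.8 mOsm/kg
Osmolar gap = measured − calculated = 328 − 330.8 = -2.8 mOsm/kg

-2.8 mOsm/kg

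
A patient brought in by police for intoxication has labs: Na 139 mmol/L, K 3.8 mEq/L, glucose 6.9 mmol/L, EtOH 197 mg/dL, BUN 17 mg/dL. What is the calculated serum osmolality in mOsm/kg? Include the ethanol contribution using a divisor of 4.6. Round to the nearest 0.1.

Calculated osmolality = 2·Na + glucose + BUN/2.8 + ethanol/4.6
= 2·139 + 6.9 + 17/2.8 + 197/4.6
= 278 + 6.90 + 6.07 + 42.83
= 333.8 mOsm/kg

333.8 mOsm/kg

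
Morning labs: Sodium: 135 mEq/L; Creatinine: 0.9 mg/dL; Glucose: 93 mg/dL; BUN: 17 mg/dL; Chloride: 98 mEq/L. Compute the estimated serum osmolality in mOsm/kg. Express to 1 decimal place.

Calculated osmolality = 2·Na + glucose/18 + BUN/2.8
= 2·135 + 93/18 + 17/2.8
= 270 + 5.17 + 6.07
= 281.24 mOsm/kg

281.2 mOsm/kg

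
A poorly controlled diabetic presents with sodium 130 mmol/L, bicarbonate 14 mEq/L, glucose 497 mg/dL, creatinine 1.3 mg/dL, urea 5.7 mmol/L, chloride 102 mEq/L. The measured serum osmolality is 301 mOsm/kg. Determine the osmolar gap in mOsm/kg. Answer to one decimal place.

7.7 mOsm/kg

Calculated osmolality = 2·Na + glucose/18 + urea
= 2·130 + 497/18 + 5.7
= 260 + 27.61 + 5.70
= 293.31 mOsm/kg ≈ 293.3 mOsm/kg
Osmolar gap = measured − calculated = 301 − 293.3 = 7.7 mOsm/kg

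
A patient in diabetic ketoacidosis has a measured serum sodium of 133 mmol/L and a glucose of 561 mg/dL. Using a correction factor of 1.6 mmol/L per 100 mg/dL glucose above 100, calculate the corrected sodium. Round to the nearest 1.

Corrected Na = measured Na + 1.6 · (glucose − 100)/100
= 133 + 1.6 · (561 − 100)/100
= 133 + 7.4
= 140.4 mmol/L

140 mmol/L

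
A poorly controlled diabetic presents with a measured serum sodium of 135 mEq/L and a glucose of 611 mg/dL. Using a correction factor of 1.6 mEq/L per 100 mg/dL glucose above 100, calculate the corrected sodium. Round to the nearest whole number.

Corrected Na = measured Na + 1.6 · (glucose − 100)/100
= 135 + 1.6 · (611 − 100)/100
= 135 + 8.2
= 143.2 mEq/L

143 mEq/L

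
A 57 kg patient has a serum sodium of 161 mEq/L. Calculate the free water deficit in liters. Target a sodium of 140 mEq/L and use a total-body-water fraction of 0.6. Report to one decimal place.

TBW = 0.6 · 57 = 34.2 L
Free water deficit = TBW · (Na/140 − 1)
= 34.2 · (161/140 − 1)
= 34.2 · 0.15
= 5.13 L

5.1 L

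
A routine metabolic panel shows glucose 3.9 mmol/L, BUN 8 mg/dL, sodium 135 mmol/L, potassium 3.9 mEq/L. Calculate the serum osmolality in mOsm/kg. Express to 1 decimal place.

Calculated osmolality = 2·Na + glucose + BUN/2.8
= 2·135 + 3.9 + 8/2.8
= 270 + 3.90 + 2.86
= 276.76 mOsm/kg

276.8 mOsm/kg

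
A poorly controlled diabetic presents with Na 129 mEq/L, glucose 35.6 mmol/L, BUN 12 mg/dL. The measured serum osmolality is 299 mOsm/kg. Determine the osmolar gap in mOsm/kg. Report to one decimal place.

1.1 mOsm/kg

Calculated osmolality = 2·Na + glucose + BUN/2.8
= 2·129 + 35.6 + 12/2.8
= 258 + 35.60 + 4.29
= 297.89 mOsm/kg ≈ 297.9 mOsm/kg
Osmolar gap = measured − calculated = 299 − 297.9 = 1.1 mOsm/kg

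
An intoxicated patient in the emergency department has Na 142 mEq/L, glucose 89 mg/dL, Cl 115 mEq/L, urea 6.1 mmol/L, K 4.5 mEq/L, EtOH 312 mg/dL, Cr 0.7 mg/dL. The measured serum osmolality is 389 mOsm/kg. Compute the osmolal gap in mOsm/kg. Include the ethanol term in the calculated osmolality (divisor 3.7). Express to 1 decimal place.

9.6 mOsm/kg

Calculated osmolality = 2·Na + glucose/18 + urea + ethanol/3.7
= 2·142 + 89/18 + 6.1 + 312/3.7
= 284 + 4.94 + 6.10 + 84.32
= 379.36 mOsm/kg ≈ 379.4 mOsm/kg
Osmolar gap = measured − calculated = 389 − 379.4 = 9.6 mOsm/kg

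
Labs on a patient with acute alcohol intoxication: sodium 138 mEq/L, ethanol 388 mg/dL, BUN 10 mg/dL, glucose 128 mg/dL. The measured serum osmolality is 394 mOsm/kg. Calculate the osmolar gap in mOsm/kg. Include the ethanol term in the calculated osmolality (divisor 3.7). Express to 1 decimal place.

2.5 mOsm/kg

Calculated osmolality = 2·Na + glucose/18 + BUN/2.8 + ethanol/3.7
= 2·138 + 128/18 + 10/2.8 + 388/3.7
= 276 + 7.11 + 3.57 + 104.86
= 391.54 mOsm/kg ≈ 391.5 mOsm/kg
Osmolar gap = measured − calculated = 394 − 391.5 = 2.5 mOsm/kg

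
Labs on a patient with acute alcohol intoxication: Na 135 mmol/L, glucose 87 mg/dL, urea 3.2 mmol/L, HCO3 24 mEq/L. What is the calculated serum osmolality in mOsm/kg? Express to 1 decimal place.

Calculated osmolality = 2·Na + glucose/18 + urea
= 2·135 + 87/18 + 3.2
= 270 + 4.83 + 3.20
= 278.03 mOsm/kg

278.0 mOsm/kg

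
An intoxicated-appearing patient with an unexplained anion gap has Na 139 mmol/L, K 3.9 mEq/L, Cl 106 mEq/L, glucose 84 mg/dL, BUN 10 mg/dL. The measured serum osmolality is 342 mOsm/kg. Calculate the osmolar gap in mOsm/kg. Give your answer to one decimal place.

Calculated osmolality = 2·Na + glucose/18 + BUN/2.8
= 2·139 + 84/18 + 10/2.8
= 278 + 4.67 + 3.57
= 286.24 mOsm/kg ≈ 286.2 mOsm/kg
Osmolar gap = measured − calculated = 342 − 286.2 = 55.8 mOsm/kg

55.8 mOsm/kg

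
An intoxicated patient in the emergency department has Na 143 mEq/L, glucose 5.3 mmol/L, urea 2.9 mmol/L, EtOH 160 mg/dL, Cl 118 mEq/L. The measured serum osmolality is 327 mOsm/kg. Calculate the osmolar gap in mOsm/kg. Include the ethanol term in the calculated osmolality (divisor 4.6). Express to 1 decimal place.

Calculated osmolality = 2·Na + glucose + urea + ethanol/4.6
= 2·143 + 5.3 + 2.9 + 160/4.6
= 286 + 5.30 + 2.90 + 34.78
= 328.98 mOsm/kg ≈ 329.0 mOsm/kg
Osmolar gap = measured − calculated = 327 − 329.0 = -2.0 mOsm/kg

-2.0 mOsm/kg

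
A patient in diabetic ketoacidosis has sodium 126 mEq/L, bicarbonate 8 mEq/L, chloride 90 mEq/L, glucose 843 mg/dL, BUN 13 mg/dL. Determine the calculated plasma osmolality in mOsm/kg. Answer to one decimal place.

Calculated osmolality = 2·Na + glucose/18 + BUN/2.8
= 2·126 + 843/18 + 13/2.8
= 252 + 46.83 + 4.64
= 303.47 mOsm/kg

303.5 mOsm/kg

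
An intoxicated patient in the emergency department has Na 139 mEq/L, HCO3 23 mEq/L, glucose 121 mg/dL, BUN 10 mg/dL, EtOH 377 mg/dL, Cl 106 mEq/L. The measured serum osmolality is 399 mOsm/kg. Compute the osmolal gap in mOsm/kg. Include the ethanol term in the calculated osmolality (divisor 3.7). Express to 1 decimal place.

8.8 mOsm/kg

Calculated osmolality = 2·Na + glucose/18 + BUN/2.8 + ethanol/3.7
= 2·139 + 121/18 + 10/2.8 + 377/3.7
= 278 + 6.72 + 3.57 + 101.89
= 390.18 mOsm/kg ≈ 390.2 mOsm/kg
Osmolar gap = measured − calculated = 399 − 390.2 = 8.8 mOsm/kg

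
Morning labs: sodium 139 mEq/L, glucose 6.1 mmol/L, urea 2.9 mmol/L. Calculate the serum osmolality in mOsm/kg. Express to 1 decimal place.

Calculated osmolality = 2·Na + glucose + urea
= 2·139 + 6.1 + 2.9
= 278 + 6.10 + 2.90
= 287 mOsm/kg

287.0 mOsm/kg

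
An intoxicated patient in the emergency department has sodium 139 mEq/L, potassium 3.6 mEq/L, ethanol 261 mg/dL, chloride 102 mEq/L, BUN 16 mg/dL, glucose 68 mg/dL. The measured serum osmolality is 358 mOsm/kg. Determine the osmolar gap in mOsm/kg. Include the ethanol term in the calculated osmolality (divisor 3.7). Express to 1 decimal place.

Calculated osmolality = 2·Na + glucose/18 + BUN/2.8 + ethanol/3.7
= 2·139 + 68/18 + 16/2.8 + 261/3.7
= 278 + 3.78 + 5.71 + 70.54
= 358.03 mOsm/kg ≈ 358.0 mOsm/kg
Osmolar gap = measured − calculated = 358 − 358.0 = 0.0 mOsm/kg

0.0 mOsm/kg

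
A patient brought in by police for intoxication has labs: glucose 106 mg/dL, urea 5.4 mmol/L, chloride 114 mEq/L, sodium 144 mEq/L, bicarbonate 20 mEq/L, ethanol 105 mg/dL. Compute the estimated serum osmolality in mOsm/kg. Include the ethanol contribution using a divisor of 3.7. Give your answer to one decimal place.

327.7 mOsm/kg

Calculated osmolality = 2·Na + glucose/18 + urea + ethanol/3.7
= 2·144 + 106/18 + 5.4 + 105/3.7
= 288 + 5.89 + 5.40 + 28.38
= 327.67 mOsm/kg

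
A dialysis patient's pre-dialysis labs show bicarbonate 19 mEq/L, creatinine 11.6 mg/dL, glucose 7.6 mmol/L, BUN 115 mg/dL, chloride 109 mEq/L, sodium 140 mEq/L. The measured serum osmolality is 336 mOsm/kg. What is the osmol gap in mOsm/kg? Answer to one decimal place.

7.3 mOsm/kg

Calculated osmolality = 2·Na + glucose + BUN/2.8
= 2·140 + 7.6 + 115/2.8
= 280 + 7.60 + 41.07
= 328.67 mOsm/kg ≈ 328.7 mOsm/kg
Osmolar gap = measured − calculated = 336 − 328.7 = 7.3 mOsm/kg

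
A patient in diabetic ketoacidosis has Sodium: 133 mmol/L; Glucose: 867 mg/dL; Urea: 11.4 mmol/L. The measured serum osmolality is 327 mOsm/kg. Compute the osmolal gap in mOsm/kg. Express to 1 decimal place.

Calculated osmolality = 2·Na + glucose/18 + urea
= 2·133 + 867/18 + 11.4
= 266 + 48.17 + 11.40
= 325.57 mOsm/kg ≈ 325.6 mOsm/kg
Osmolar gap = measured − calculated = 327 − 325.6 = 1.4 mOsm/kg

1.4 mOsm/kg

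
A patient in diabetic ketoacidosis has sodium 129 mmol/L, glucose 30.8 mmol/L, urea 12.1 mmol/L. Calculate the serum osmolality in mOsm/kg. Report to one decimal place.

300.9 mOsm/kg

Calculated osmolality = 2·Na + glucose + urea
= 2·129 + 30.8 + 12.1
= 258 + 30.80 + 12.10
= 300.9 mOsm/kg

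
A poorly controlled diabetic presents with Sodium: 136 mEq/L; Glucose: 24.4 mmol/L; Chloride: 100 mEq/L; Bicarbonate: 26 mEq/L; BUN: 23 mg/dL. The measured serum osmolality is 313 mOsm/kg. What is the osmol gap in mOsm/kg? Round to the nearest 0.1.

8.4 mOsm/kg

Calculated osmolality = 2·Na + glucose + BUN/2.8
= 2·136 + 24.4 + 23/2.8
= 272 + 24.40 + 8.21
= 304.61 mOsm/kg ≈ 304.6 mOsm/kg
Osmolar gap = measured − calculated = 313 − 304.6 = 8.4 mOsm/kg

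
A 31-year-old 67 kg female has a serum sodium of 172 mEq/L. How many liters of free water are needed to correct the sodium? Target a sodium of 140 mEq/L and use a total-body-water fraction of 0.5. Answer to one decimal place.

7.7 L

TBW = 0.5 · 67 = 33.5 L
Free water deficit = TBW · (Na/140 − 1)
= 33.5 · (172/140 − 1)
= 33.5 · 0.2286
= 7.66 L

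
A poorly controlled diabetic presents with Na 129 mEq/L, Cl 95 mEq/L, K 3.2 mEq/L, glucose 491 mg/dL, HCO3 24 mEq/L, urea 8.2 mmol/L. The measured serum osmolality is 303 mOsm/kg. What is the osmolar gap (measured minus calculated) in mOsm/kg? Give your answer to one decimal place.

Calculated osmolality = 2·Na + glucose/18 + urea
= 2·129 + 491/18 + 8.2
= 258 + 27.28 + 8.20
= 293.48 mOsm/kg ≈ 293.5 mOsm/kg
Osmolar gap = measured − calculated = 303 − 293.5 = 9.5 mOsm/kg

9.5 mOsm/kg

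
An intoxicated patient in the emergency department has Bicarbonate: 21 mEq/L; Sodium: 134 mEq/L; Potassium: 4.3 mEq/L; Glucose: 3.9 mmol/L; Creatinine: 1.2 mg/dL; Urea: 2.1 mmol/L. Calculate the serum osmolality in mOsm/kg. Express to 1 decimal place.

Calculated osmolality = 2·Na + glucose + urea
= 2·134 + 3.9 + 2.1
= 268 + 3.90 + 2.10
= 274 mOsm/kg

274.0 mOsm/kg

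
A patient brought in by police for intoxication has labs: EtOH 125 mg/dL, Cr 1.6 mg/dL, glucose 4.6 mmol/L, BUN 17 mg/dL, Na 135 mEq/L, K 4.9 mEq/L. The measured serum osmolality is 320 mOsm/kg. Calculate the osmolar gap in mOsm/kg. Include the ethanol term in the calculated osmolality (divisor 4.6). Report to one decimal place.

12.2 mOsm/kg

Calculated osmolality = 2·Na + glucose + BUN/2.8 + ethanol/4.6
= 2·135 + 4.6 + 17/2.8 + 125/4.6
= 270 + 4.60 + 6.07 + 27.17
= 307.84 mOsm/kg ≈ 307.8 mOsm/kg
Osmolar gap = measured − calculated = 320 − 307.8 = 12.2 mOsm/kg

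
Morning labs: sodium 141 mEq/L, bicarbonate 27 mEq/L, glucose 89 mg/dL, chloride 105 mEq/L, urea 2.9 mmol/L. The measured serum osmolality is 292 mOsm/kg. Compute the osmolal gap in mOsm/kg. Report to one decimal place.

2.2 mOsm/kg

Calculated osmolality = 2·Na + glucose/18 + urea
= 2·141 + 89/18 + 2.9
= 282 + 4.94 + 2.90
= 289.84 mOsm/kg ≈ 289.8 mOsm/kg
Osmolar gap = measured − calculated = 292 − 289.8 = 2.2 mOsm/kg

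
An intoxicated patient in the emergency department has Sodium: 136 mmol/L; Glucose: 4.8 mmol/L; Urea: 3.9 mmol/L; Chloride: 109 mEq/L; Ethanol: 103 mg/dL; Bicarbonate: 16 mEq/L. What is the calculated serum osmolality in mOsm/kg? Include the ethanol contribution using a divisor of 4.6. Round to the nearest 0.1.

303.1 mOsm/kg

Calculated osmolality = 2·Na + glucose + urea + ethanol/4.6
= 2·136 + 4.8 + 3.9 + 103/4.6
= 272 + 4.80 + 3.90 + 22.39
= 303.09 mOsm/kg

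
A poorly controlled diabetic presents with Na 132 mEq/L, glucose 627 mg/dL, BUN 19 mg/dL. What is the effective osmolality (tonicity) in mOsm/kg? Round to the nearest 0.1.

Effective osmolality excludes urea (freely permeant across cell membranes):
2·Na + glucose/18
= 2·132 + 627/18
= 264 + 34.83
= 298.83 mOsm/kg

298.8 mOsm/kg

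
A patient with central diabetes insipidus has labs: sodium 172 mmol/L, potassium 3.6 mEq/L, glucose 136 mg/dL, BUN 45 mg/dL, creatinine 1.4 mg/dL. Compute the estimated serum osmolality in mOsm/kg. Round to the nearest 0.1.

Calculated osmolality = 2·Na + glucose/18 + BUN/2.8
= 2·172 + 136/18 + 45/2.8
= 344 + 7.56 + 16.07
= 367.63 mOsm/kg

367.6 mOsm/kg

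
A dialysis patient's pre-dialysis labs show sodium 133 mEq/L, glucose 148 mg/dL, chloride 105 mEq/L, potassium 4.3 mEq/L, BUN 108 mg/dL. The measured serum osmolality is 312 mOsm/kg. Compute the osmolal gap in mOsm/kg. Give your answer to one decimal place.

Calculated osmolality = 2·Na + glucose/18 + BUN/2.8
= 2·133 + 148/18 + 108/2.8
= 266 + 8.22 + 38.57
= 312.79 mOsm/kg ≈ 312.8 mOsm/kg
Osmolar gap = measured − calculated = 312 − 312.8 = -0.8 mOsm/kg

-0.8 mOsm/kg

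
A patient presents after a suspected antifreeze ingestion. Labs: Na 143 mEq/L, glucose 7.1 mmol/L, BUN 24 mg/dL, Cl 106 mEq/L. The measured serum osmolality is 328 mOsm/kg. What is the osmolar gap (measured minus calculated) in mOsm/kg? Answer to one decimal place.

26.3 mOsm/kg

Calculated osmolality = 2·Na + glucose + BUN/2.8
= 2·143 + 7.1 + 24/2.8
= 286 + 7.10 + 8.57
= 301.67 mOsm/kg ≈ 301.7 mOsm/kg
Osmolar gap = measured − calculated = 328 − 301.7 = 26.3 mOsm/kg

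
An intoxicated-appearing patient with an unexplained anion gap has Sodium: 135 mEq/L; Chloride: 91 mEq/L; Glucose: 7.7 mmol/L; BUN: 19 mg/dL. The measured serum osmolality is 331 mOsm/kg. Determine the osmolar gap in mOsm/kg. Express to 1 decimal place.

46.5 mOsm/kg

Calculated osmolality = 2·Na + glucose + BUN/2.8
= 2·135 + 7.7 + 19/2.8
= 270 + 7.70 + 6.79
= 284.49 mOsm/kg ≈ 284.5 mOsm/kg
Osmolar gap = measured − calculated = 331 − 284.5 = 46.5 mOsm/kg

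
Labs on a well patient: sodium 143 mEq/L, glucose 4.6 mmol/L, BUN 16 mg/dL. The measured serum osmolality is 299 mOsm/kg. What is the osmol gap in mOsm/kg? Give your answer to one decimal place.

Calculated osmolality = 2·Na + glucose + BUN/2.8
= 2·143 + 4.6 + 16/2.8
= 286 + 4.60 + 5.71
= 296.31 mOsm/kg ≈ 296.3 mOsm/kg
Osmolar gap = measured − calculated = 299 − 296.3 = 2.7 mOsm/kg

2.7 mOsm/kg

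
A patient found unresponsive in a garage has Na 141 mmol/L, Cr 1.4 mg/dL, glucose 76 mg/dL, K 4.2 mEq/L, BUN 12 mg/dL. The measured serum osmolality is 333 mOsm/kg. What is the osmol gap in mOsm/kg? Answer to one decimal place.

Calculated osmolality = 2·Na + glucose/18 + BUN/2.8
= 2·141 + 76/18 + 12/2.8
= 282 + 4.22 + 4.29
= 290.51 mOsm/kg ≈ 290.5 mOsm/kg
Osmolar gap = measured − calculated = 333 − 290.5 = 42.5 mOsm/kg

42.5 mOsm/kg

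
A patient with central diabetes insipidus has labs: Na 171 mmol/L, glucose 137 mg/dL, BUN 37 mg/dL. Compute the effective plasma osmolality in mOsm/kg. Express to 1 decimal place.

Effective osmolality excludes urea (freely permeant across cell membranes):
2·Na + glucose/18
= 2·171 + 137/18
= 342 + 7.61
= 349.61 mOsm/kg

349.6 mOsm/kg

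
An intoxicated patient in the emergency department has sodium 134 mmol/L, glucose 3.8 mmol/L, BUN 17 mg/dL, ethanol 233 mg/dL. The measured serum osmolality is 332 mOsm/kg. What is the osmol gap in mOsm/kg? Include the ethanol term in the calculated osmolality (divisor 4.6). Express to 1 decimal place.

3.5 mOsm/kg

Calculated osmolality = 2·Na + glucose + BUN/2.8 + ethanol/4.6
= 2·134 + 3.8 + 17/2.8 + 233/4.6
= 268 + 3.80 + 6.07 + 50.65
= 328.52 mOsm/kg ≈ 328.5 mOsm/kg
Osmolar gap = measured − calculated = 332 − 328.5 = 3.5 mOsm/kg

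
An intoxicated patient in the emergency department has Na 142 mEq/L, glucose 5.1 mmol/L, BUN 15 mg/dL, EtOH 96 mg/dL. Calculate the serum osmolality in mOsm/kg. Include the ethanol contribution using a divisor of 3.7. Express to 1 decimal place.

Calculated osmolality = 2·Na + glucose + BUN/2.8 + ethanol/3.7
= 2·142 + 5.1 + 15/2.8 + 96/3.7
= 284 + 5.10 + 5.36 + 25.95
= 320.41 mOsm/kg

320.4 mOsm/kg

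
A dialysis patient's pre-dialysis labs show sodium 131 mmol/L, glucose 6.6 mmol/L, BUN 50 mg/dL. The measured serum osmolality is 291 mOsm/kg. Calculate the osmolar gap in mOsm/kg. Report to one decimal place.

4.5 mOsm/kg

Calculated osmolality = 2·Na + glucose + BUN/2.8
= 2·131 + 6.6 + 50/2.8
= 262 + 6.60 + 17.86
= 286.46 mOsm/kg ≈ 286.5 mOsm/kg
Osmolar gap = measured − calculated = 291 − 286.5 = 4.5 mOsm/kg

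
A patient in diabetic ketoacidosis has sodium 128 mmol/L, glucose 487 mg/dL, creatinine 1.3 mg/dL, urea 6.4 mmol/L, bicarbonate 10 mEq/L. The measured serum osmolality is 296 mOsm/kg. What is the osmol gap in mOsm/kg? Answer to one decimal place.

6.5 mOsm/kg

Calculated osmolality = 2·Na + glucose/18 + urea
= 2·128 + 487/18 + 6.4
= 256 + 27.06 + 6.40
= 289.46 mOsm/kg ≈ 289.5 mOsm/kg
Osmolar gap = measured − calculated = 296 − 289.5 = 6.5 mOsm/kg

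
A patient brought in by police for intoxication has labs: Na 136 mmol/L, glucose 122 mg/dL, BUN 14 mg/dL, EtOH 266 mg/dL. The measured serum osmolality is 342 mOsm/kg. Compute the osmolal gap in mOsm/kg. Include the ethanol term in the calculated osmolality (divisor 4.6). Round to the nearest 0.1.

0.4 mOsm/kg

Calculated osmolality = 2·Na + glucose/18 + BUN/2.8 + ethanol/4.6
= 2·136 + 122/18 + 14/2.8 + 266/4.6
= 272 + 6.78 + 5 + 57.83
= 341.61 mOsm/kg ≈ 341.6 mOsm/kg
Osmolar gap = measured − calculated = 342 − 341.6 = 0.4 mOsm/kg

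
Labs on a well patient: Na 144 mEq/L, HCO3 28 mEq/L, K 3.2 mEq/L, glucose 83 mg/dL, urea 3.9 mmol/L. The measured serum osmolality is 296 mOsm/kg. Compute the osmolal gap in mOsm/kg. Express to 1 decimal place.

-0.5 mOsm/kg

Calculated osmolality = 2·Na + glucose/18 + urea
= 2·144 + 83/18 + 3.9
= 288 + 4.61 + 3.90
= 296.51 mOsm/kg ≈ 296.5 mOsm/kg
Osmolar gap = measured − calculated = 296 − 296.5 = -0.5 mOsm/kg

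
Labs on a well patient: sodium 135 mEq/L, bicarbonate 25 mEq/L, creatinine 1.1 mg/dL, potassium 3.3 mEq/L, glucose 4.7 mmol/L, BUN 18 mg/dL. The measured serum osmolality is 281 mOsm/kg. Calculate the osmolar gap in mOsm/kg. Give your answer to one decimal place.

-0.1 mOsm/kg

Calculated osmolality = 2·Na + glucose + BUN/2.8
= 2·135 + 4.7 + 18/2.8
= 270 + 4.70 + 6.43
= 281.13 mOsm/kg ≈ 281.1 mOsm/kg
Osmolar gap = measured − calculated = 281 − 281.1 = -0.1 mOsm/kg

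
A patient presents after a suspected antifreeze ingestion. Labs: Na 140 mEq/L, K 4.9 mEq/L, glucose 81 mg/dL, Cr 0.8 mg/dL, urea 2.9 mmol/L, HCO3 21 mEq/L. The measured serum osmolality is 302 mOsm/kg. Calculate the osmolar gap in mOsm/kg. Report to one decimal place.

14.6 mOsm/kg

Calculated osmolality = 2·Na + glucose/18 + urea
= 2·140 + 81/18 + 2.9
= 280 + 4.50 + 2.90
= 287.4 mOsm/kg ≈ 287.4 mOsm/kg
Osmolar gap = measured − calculated = 302 − 287.4 = 14.6 mOsm/kg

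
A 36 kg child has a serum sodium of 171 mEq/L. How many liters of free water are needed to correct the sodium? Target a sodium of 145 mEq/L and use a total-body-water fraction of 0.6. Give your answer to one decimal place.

TBW = 0.6 · 36 = 21.6 L
Free water deficit = TBW · (Na/145 − 1)
= 21.6 · (171/145 − 1)
= 21.6 · 0.1793
= 3.87 L

3.9 L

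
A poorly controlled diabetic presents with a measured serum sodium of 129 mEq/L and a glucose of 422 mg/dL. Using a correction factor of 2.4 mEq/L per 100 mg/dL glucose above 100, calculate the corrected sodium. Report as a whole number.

137 mEq/L

Corrected Na = measured Na + 2.4 · (glucose − 100)/100
= 129 + 2.4 · (422 − 100)/100
= 129 + 7.7
= 136.7 mEq/L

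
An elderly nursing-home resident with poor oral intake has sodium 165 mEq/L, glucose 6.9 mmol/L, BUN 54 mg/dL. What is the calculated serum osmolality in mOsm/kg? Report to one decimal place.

Calculated osmolality = 2·Na + glucose + BUN/2.8
= 2·165 + 6.9 + 54/2.8
= 330 + 6.90 + 19.29
= 356.19 mOsm/kg

356.2 mOsm/kg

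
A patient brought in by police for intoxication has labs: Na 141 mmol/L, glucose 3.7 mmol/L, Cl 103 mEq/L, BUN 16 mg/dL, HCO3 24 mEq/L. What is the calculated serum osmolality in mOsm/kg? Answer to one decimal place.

291.4 mOsm/kg

Calculated osmolality = 2·Na + glucose + BUN/2.8
= 2·141 + 3.7 + 16/2.8
= 282 + 3.70 + 5.71
= 291.41 mOsm/kg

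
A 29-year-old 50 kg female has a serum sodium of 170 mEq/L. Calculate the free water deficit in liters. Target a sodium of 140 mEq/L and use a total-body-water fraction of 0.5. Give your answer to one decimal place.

5.4 L

TBW = 0.5 · 50 = 25 L
Free water deficit = TBW · (Na/140 − 1)
= 25 · (170/140 − 1)
= 25 · 0.2143
= 5.36 L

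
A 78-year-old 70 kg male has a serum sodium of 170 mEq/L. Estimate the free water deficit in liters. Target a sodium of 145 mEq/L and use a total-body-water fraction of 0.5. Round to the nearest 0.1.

TBW = 0.5 · 70 = 35 L
Free water deficit = TBW · (Na/145 − 1)
= 35 · (170/145 − 1)
= 35 · 0.1724
= 6.03 L

6.0 L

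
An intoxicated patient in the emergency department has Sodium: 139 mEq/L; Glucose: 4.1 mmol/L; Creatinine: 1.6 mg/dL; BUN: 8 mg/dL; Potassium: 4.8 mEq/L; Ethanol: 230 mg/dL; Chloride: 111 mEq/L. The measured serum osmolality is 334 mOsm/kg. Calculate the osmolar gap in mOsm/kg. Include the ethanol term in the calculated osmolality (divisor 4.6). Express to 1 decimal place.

Calculated osmolality = 2·Na + glucose + BUN/2.8 + ethanol/4.6
= 2·139 + 4.1 + 8/2.8 + 230/4.6
= 278 + 4.10 + 2.86 + 50
= 334.96 mOsm/kg ≈ 335.0 mOsm/kg
Osmolar gap = measured − calculated = 334 − 335.0 = -1.0 mOsm/kg

-1.0 mOsm/kg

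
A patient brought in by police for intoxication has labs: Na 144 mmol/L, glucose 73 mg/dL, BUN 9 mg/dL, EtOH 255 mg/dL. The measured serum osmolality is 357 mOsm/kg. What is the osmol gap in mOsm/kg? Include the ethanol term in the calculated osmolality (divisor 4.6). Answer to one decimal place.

Calculated osmolality = 2·Na + glucose/18 + BUN/2.8 + ethanol/4.6
= 2·144 + 73/18 + 9/2.8 + 255/4.6
= 288 + 4.06 + 3.21 + 55.43
= 350.7 mOsm/kg ≈ 350.7 mOsm/kg
Osmolar gap = measured − calculated = 357 − 350.7 = 6.3 mOsm/kg

6.3 mOsm/kg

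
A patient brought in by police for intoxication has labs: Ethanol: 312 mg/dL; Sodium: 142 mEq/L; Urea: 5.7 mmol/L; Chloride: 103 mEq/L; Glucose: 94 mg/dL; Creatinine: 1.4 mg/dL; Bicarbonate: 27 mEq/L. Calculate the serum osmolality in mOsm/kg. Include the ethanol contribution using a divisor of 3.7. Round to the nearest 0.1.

379.2 mOsm/kg

Calculated osmolality = 2·Na + glucose/18 + urea + ethanol/3.7
= 2·142 + 94/18 + 5.7 + 312/3.7
= 284 + 5.22 + 5.70 + 84.32
= 379.24 mOsm/kg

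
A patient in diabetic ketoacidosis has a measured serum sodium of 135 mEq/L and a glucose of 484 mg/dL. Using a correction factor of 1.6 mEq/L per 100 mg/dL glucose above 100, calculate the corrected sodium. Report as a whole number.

Corrected Na = measured Na + 1.6 · (glucose − 100)/100
= 135 + 1.6 · (484 − 100)/100
= 135 + 6.1
= 141.1 mEq/L

141 mEq/L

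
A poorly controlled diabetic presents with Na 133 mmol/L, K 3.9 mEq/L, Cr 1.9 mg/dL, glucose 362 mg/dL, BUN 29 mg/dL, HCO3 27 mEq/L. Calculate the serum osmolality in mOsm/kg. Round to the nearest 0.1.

Calculated osmolality = 2·Na + glucose/18 + BUN/2.8
= 2·133 + 362/18 + 29/2.8
= 266 + 20.11 + 10.36
= 296.47 mOsm/kg

296.5 mOsm/kg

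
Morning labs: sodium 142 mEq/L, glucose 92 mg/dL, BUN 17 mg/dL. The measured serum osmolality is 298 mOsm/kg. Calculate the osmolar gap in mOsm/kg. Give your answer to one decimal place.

2.8 mOsm/kg

Calculated osmolality = 2·Na + glucose/18 + BUN/2.8
= 2·142 + 92/18 + 17/2.8
= 284 + 5.11 + 6.07
= 295.18 mOsm/kg ≈ 295.2 mOsm/kg
Osmolar gap = measured − calculated = 298 − 295.2 = 2.8 mOsm/kg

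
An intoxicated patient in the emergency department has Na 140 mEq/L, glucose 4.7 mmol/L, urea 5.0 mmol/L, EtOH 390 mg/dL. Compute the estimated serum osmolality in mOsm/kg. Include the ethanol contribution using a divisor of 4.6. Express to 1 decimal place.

374.5 mOsm/kg

Calculated osmolality = 2·Na + glucose + urea + ethanol/4.6
= 2·140 + 4.7 + 5 + 390/4.6
= 280 + 4.70 + 5 + 84.78
= 374.48 mOsm/kg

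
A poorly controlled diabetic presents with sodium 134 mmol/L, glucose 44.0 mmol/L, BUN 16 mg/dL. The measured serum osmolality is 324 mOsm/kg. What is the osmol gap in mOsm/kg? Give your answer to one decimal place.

Calculated osmolality = 2·Na + glucose + BUN/2.8
= 2·134 + 44 + 16/2.8
= 268 + 44 + 5.71
= 317.71 mOsm/kg ≈ 317.7 mOsm/kg
Osmolar gap = measured − calculated = 324 − 317.7 = 6.3 mOsm/kg

6.3 mOsm/kg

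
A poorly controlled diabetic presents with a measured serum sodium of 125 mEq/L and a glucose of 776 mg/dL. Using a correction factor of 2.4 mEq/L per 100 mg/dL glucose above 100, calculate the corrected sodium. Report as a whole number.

141 mEq/L

Corrected Na = measured Na + 2.4 · (glucose − 100)/100
= 125 + 2.4 · (776 − 100)/100
= 125 + 16.2
= 141.2 mEq/L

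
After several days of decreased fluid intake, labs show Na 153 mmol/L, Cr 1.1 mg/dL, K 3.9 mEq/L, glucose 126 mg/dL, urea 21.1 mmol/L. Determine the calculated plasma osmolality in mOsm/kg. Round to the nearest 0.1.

Calculated osmolality = 2·Na + glucose/18 + urea
= 2·153 + 126/18 + 21.1
= 306 + 7 + 21.10
= 334.1 mOsm/kg

334.1 mOsm/kg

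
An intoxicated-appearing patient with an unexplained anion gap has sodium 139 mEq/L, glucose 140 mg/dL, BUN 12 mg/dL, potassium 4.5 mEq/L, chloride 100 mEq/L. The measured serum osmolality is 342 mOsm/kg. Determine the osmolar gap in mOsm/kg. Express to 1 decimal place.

Calculated osmolality = 2·Na + glucose/18 + BUN/2.8
= 2·139 + 140/18 + 12/2.8
= 278 + 7.78 + 4.29
= 290.07 mOsm/kg ≈ 290.1 mOsm/kg
Osmolar gap = measured − calculated = 342 − 290.1 = 51.9 mOsm/kg

51.9 mOsm/kg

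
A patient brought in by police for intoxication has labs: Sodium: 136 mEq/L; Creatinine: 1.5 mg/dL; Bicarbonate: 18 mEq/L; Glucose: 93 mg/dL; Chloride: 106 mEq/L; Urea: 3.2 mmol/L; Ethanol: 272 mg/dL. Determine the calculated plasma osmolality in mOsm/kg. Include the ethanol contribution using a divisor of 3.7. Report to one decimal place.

353.9 mOsm/kg

Calculated osmolality = 2·Na + glucose/18 + urea + ethanol/3.7
= 2·136 + 93/18 + 3.2 + 272/3.7
= 272 + 5.17 + 3.20 + 73.51
= 353.88 mOsm/kg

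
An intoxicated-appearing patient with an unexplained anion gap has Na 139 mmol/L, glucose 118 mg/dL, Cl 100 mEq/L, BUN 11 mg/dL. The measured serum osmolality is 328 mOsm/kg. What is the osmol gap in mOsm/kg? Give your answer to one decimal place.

39.5 mOsm/kg

Calculated osmolality = 2·Na + glucose/18 + BUN/2.8
= 2·139 + 118/18 + 11/2.8
= 278 + 6.56 + 3.93
= 288.49 mOsm/kg ≈ 288.5 mOsm/kg
Osmolar gap = measured − calculated = 328 − 288.5 = 39.5 mOsm/kg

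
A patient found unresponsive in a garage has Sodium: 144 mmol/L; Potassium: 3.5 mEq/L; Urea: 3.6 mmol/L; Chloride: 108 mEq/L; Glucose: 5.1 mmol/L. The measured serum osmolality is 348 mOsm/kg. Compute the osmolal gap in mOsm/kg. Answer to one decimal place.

Calculated osmolality = 2·Na + glucose + urea
= 2·144 + 5.1 + 3.6
= 288 + 5.10 + 3.60
= 296.7 mOsm/kg ≈ 296.7 mOsm/kg
Osmolar gap = measured − calculated = 348 − 296.7 = 51.3 mOsm/kg

51.3 mOsm/kg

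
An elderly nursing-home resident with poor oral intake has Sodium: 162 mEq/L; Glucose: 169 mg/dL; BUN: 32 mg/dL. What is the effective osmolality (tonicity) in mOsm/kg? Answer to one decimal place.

Effective osmolality excludes urea (freely permeant across cell membranes):
2·Na + glucose/18
= 2·162 + 169/18
= 324 + 9.39
= 333.39 mOsm/kg

333.4 mOsm/kg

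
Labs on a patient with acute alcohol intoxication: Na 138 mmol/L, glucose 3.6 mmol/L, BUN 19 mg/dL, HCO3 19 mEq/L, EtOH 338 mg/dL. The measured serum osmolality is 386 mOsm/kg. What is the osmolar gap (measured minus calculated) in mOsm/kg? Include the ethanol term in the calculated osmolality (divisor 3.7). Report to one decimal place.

8.3 mOsm/kg

Calculated osmolality = 2·Na + glucose + BUN/2.8 + ethanol/3.7
= 2·138 + 3.6 + 19/2.8 + 338/3.7
= 276 + 3.60 + 6.79 + 91.35
= 377.74 mOsm/kg ≈ 377.7 mOsm/kg
Osmolar gap = measured − calculated = 386 − 377.7 = 8.3 mOsm/kg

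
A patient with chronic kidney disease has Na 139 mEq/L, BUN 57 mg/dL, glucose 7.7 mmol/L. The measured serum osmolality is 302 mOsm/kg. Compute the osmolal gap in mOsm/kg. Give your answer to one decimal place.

Calculated osmolality = 2·Na + glucose + BUN/2.8
= 2·139 + 7.7 + 57/2.8
= 278 + 7.70 + 20.36
= 306.06 mOsm/kg ≈ 306.1 mOsm/kg
Osmolar gap = measured − calculated = 302 − 306.1 = -4.1 mOsm/kg

-4.1 mOsm/kg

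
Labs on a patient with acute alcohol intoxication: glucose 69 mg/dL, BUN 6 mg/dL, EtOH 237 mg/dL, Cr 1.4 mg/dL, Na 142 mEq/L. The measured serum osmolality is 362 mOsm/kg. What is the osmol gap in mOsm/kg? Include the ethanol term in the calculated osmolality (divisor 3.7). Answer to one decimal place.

8.0 mOsm/kg

Calculated osmolality = 2·Na + glucose/18 + BUN/2.8 + ethanol/3.7
= 2·142 + 69/18 + 6/2.8 + 237/3.7
= 284 + 3.83 + 2.14 + 64.05
= 354.02 mOsm/kg ≈ 354.0 mOsm/kg
Osmolar gap = measured − calculated = 362 − 354.0 = 8.0 mOsm/kg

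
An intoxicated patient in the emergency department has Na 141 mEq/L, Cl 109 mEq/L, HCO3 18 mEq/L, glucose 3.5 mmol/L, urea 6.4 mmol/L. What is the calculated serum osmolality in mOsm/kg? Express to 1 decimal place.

Calculated osmolality = 2·Na + glucose + urea
= 2·141 + 3.5 + 6.4
= 282 + 3.50 + 6.40
= 291.9 mOsm/kg

291.9 mOsm/kg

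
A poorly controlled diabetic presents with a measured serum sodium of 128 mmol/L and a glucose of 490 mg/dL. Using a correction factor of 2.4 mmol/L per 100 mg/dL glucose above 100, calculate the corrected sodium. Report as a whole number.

137 mmol/L

Corrected Na = measured Na + 2.4 · (glucose − 100)/100
= 128 + 2.4 · (490 − 100)/100
= 128 + 9.4
= 137.4 mmol/L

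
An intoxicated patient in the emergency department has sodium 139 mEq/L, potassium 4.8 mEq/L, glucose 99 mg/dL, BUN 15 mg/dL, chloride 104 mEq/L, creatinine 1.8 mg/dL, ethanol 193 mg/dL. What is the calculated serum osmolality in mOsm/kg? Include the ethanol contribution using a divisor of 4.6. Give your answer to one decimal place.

Calculated osmolality = 2·Na + glucose/18 + BUN/2.8 + ethanol/4.6
= 2·139 + 99/18 + 15/2.8 + 193/4.6
= 278 + 5.50 + 5.36 + 41.96
= 330.82 mOsm/kg

330.8 mOsm/kg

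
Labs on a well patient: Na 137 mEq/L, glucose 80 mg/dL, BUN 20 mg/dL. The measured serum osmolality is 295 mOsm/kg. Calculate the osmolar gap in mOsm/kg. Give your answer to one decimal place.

9.4 mOsm/kg

Calculated osmolality = 2·Na + glucose/18 + BUN/2.8
= 2·137 + 80/18 + 20/2.8
= 274 + 4.44 + 7.14
= 285.58 mOsm/kg ≈ 285.6 mOsm/kg
Osmolar gap = measured − calculated = 295 − 285.6 = 9.4 mOsm/kg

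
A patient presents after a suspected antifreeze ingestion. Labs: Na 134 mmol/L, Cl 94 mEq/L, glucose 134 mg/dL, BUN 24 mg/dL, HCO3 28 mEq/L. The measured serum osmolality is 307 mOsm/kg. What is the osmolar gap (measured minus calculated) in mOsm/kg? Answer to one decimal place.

23.0 mOsm/kg

Calculated osmolality = 2·Na + glucose/18 + BUN/2.8
= 2·134 + 134/18 + 24/2.8
= 268 + 7.44 + 8.57
= 284.01 mOsm/kg ≈ 284.0 mOsm/kg
Osmolar gap = measured − calculated = 307 − 284.0 = 23.0 mOsm/kg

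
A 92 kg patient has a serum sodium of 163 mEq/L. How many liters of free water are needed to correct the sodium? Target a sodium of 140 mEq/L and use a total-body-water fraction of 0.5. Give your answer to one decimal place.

7.6 L

TBW = 0.5 · 92 = 46 L
Free water deficit = TBW · (Na/140 − 1)
= 46 · (163/140 − 1)
= 46 · 0.1643
= 7.56 L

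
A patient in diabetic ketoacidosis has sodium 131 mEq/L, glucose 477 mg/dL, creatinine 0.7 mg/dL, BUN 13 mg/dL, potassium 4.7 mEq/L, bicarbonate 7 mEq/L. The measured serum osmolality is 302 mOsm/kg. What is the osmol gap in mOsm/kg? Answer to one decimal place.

8.9 mOsm/kg

Calculated osmolality = 2·Na + glucose/18 + BUN/2.8
= 2·131 + 477/18 + 13/2.8
= 262 + 26.50 + 4.64
= 293.14 mOsm/kg ≈ 293.1 mOsm/kg
Osmolar gap = measured − calculated = 302 − 293.1 = 8.9 mOsm/kg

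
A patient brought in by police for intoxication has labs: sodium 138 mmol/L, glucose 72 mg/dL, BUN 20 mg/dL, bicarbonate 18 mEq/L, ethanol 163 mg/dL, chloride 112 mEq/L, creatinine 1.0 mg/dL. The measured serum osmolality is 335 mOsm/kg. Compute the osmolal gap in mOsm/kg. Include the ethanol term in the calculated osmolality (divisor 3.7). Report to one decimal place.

3.8 mOsm/kg

Calculated osmolality = 2·Na + glucose/18 + BUN/2.8 + ethanol/3.7
= 2·138 + 72/18 + 20/2.8 + 163/3.7
= 276 + 4 + 7.14 + 44.05
= 331.19 mOsm/kg ≈ 331.2 mOsm/kg
Osmolar gap = measured − calculated = 335 − 331.2 = 3.8 mOsm/kg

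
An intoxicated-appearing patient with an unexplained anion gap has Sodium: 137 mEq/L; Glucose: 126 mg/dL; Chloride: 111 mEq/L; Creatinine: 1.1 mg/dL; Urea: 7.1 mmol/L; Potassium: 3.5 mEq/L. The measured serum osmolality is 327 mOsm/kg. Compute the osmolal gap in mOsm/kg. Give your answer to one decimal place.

38.9 mOsm/kg

Calculated osmolality = 2·Na + glucose/18 + urea
= 2·137 + 126/18 + 7.1
= 274 + 7 + 7.10
= 288.1 mOsm/kg ≈ 288.1 mOsm/kg
Osmolar gap = measured − calculated = 327 − 288.1 = 38.9 mOsm/kg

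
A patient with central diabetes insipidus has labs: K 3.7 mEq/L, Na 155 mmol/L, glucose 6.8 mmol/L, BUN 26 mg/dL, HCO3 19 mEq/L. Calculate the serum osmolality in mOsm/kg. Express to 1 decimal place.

326.1 mOsm/kg

Calculated osmolality = 2·Na + glucose + BUN/2.8
= 2·155 + 6.8 + 26/2.8
= 310 + 6.80 + 9.29
= 326.09 mOsm/kg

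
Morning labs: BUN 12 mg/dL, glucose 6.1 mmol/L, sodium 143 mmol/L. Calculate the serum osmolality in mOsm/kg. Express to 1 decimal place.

296.4 mOsm/kg

Calculated osmolality = 2·Na + glucose + BUN/2.8
= 2·143 + 6.1 + 12/2.8
= 286 + 6.10 + 4.29
= 296.39 mOsm/kg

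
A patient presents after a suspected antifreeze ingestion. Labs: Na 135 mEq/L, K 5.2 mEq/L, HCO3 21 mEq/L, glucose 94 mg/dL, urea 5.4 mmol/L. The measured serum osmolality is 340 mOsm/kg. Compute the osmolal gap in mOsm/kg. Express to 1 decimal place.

Calculated osmolality = 2·Na + glucose/18 + urea
= 2·135 + 94/18 + 5.4
= 270 + 5.22 + 5.40
= 280.62 mOsm/kg ≈ 280.6 mOsm/kg
Osmolar gap = measured − calculated = 340 − 280.6 = 59.4 mOsm/kg

59.4 mOsm/kg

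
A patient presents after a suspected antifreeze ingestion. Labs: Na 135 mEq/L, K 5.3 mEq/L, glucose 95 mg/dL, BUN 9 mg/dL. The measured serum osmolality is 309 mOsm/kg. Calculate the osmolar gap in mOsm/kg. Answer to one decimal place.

30.5 mOsm/kg

Calculated osmolality = 2·Na + glucose/18 + BUN/2.8
= 2·135 + 95/18 + 9/2.8
= 270 + 5.28 + 3.21
= 278.49 mOsm/kg ≈ 278.5 mOsm/kg
Osmolar gap = measured − calculated = 309 − 278.5 = 30.5 mOsm/kg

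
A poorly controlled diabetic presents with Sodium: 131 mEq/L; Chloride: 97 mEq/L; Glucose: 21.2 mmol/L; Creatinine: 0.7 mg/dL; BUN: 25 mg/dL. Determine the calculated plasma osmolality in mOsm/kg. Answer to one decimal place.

292.1 mOsm/kg

Calculated osmolality = 2·Na + glucose + BUN/2.8
= 2·131 + 21.2 + 25/2.8
= 262 + 21.20 + 8.93
= 292.13 mOsm/kg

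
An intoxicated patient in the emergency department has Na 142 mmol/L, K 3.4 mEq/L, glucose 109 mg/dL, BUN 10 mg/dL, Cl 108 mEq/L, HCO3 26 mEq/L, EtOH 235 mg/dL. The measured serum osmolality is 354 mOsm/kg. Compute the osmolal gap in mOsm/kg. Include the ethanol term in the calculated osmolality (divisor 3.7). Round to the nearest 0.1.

-3.1 mOsm/kg

Calculated osmolality = 2·Na + glucose/18 + BUN/2.8 + ethanol/3.7
= 2·142 + 109/18 + 10/2.8 + 235/3.7
= 284 + 6.06 + 3.57 + 63.51
= 357.14 mOsm/kg ≈ 357.1 mOsm/kg
Osmolar gap = measured − calculated = 354 − 357.1 = -3.1 mOsm/kg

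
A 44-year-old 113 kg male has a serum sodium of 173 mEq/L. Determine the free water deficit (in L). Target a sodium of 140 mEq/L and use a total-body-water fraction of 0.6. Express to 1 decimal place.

TBW = 0.6 · 113 = 67.8 L
Free water deficit = TBW · (Na/140 − 1)
= 67.8 · (173/140 − 1)
= 67.8 · 0.2357
= 15.98 L

16.0 L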